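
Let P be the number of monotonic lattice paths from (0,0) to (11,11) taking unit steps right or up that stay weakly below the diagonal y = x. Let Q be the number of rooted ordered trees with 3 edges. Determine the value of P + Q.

Sub-diagonal monotone paths from (0,0) to (11,11) biject with Dyck paths of semilength 11, giving C_11. So P = C_11 = 58786.
Rooted ordered trees with n edges are counted by C_n; here n = 3. So Q = C_3 = 5.
P + Q = 58786 + 5 = 58791.

58791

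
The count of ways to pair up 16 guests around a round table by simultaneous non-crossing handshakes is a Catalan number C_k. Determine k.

With 16 = 2·8 people, non-crossing handshake pairings are non-crossing perfect matchings on a circle, counted by C_8.

8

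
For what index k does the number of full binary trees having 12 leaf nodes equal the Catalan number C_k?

A full binary tree with L leaves has L−1 internal nodes and is counted by C_{L−1}; L = 12 gives C_11.

11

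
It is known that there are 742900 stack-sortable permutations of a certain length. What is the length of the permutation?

13

Stack-sortable permutations of [n] are counted by C_n; 742900 = C_13.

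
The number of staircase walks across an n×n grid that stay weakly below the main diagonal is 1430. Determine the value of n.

8

Such diagonal-avoiding paths in an n×n grid are counted by C_n. Since C_8 = 1430, the index is 8.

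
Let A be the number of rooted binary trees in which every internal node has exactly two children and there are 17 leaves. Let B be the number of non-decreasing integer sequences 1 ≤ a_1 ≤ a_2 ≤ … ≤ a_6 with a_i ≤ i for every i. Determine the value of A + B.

35357802

Full binary trees with 17 leaves have 17−1 = 16 internal nodes, so there are C_16 of them. So A = C_16 = 35357670.
Weakly increasing sequences with a_i ≤ i biject with Dyck paths of semilength 6, so there are C_6. So B = C_6 = 132.
A + B = 35357670 + 132 = 35357802.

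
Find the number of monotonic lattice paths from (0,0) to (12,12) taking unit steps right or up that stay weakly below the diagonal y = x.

208012

Sub-diagonal monotone paths from (0,0) to (12,12) biject with Dyck paths of semilength 12, giving C_12.
C_12 = C(24,12)/13 = 2704156/13 = 208012.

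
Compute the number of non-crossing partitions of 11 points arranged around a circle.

The non-crossing partitions of [11] form a lattice of size C_11.
C_11 = 58786.

58786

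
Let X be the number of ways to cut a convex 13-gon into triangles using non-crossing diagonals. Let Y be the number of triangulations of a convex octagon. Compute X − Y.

The number of triangulations of a 13-gon is the Catalan number C_11 (index = sides − 2). So X = C_11 = 58786.
The number of triangulations of an 8-gon is the Catalan number C_6 (index = sides − 2). So Y = C_6 = 132.
X − Y = 58786 − 132 = 58654.

58654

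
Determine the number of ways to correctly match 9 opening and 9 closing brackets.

4862

A balanced arrangement of 9 bracket pairs is a Dyck word of semilength 9, so the count is C_9.
C_9 = C_8 · 2(2·8+1)/(8+2) = 1430 · 34/10 = 4862.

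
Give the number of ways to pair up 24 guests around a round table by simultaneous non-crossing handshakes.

208012

Non-crossing handshake pairings of 2n people are counted by C_n; 24 people gives n = 12.
C_12 = 208012.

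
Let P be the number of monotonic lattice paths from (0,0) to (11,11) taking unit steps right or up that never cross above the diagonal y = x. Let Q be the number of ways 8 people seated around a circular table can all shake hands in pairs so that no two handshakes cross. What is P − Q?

58772

Sub-diagonal monotone paths from (0,0) to (11,11) biject with Dyck paths of semilength 11, giving C_11. So P = C_11 = 58786.
Non-crossing handshake pairings of 2n people are counted by C_n; 8 people gives n = 4. So Q = C_4 = 14.
P − Q = 58786 − 14 = 58772.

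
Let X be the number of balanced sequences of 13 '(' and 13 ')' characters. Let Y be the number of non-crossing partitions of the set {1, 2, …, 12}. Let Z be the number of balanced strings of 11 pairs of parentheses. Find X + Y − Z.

892126

With 13 pairs the number of balanced bracket strings is the Catalan number C_13. So X = C_13 = 742900.
Non-crossing partitions of an n-element set are counted by C_n; here n = 12. So Y = C_12 = 208012.
With 11 pairs the number of balanced bracket strings is the Catalan number C_11. So Z = C_11 = 58786.
X + Y − Z = 742900 + 208012 − 58786 = 892126.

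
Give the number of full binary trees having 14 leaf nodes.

A full binary tree with L leaves has L−1 internal nodes and is counted by C_{L−1}; L = 14 gives C_13.
C_13 = C(26,13)/14 = 10400600/14 = 742900.

742900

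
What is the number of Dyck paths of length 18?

4862

A Dyck path with 9 up-steps and 9 down-steps has semilength 9, so there are C_9 of them.
C_9 = 4862.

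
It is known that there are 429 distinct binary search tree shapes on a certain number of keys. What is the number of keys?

7

Binary search tree shapes on n keys are counted by C_n; 429 = C_7.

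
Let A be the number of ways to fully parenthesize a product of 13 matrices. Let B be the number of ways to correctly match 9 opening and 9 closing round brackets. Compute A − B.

Parenthesizations of m factors correspond to full binary trees with m leaves, counted by C_{m−1}; m = 13 gives C_12. So A = C_12 = 208012.
With 9 pairs the number of balanced bracket strings is the Catalan number C_9. So B = C_9 = 4862.
A − B = 208012 − 4862 = 203150.

203150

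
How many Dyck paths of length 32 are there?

35357670

Paths of 16 up- and 16 down-steps that never dip below the axis are Dyck paths; their count is C_16.
C_16 = 35357670.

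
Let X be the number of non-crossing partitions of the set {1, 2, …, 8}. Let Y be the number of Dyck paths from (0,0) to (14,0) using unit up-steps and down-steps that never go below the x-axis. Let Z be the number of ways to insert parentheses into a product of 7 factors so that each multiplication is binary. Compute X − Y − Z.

869

Non-crossing partitions of an n-element set are counted by C_n; here n = 8. So X = C_8 = 1430.
Dyck paths of semilength n (length 2n) are counted by C_n; here n = 7. So Y = C_7 = 429.
Parenthesizations of m factors correspond to full binary trees with m leaves, counted by C_{m−1}; m = 7 gives C_6. So Z = C_6 = 132.
X − Y − Z = 1430 − 429 − 132 = 869.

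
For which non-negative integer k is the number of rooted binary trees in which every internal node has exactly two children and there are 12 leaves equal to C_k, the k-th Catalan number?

11

A full binary tree with L leaves has L−1 internal nodes and is counted by C_{L−1}; L = 12 gives C_11.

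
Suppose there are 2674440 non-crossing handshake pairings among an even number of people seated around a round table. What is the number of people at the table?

Non-crossing handshake pairings of 2n people are counted by C_n. The Catalan number equal to 2674440 is C_14.
So n = 14, and there are 2n = 28 people.

28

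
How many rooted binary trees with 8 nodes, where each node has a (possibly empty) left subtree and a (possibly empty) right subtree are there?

Binary trees (left/right distinguished) on n nodes are counted by C_n; here n = 8.
C_8 = C(16,8)/9 = 12870/9 = 1430.

1430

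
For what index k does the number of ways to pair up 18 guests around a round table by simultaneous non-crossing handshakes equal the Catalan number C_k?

Non-crossing handshake pairings of 2n people are counted by C_n; 18 people gives n = 9.

9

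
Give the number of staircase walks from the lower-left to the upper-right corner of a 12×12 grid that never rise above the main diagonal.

208012

Monotone paths in an n×n grid that stay weakly below the diagonal are counted by C_n; here n = 12.
C_12 = C(24,12)/13 = 2704156/13 = 208012.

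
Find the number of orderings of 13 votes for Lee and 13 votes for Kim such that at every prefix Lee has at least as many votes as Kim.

742900

Ballot sequences with n votes each where one side never trails are Dyck words, counted by C_n; here n = 13.
C_13 = 742900.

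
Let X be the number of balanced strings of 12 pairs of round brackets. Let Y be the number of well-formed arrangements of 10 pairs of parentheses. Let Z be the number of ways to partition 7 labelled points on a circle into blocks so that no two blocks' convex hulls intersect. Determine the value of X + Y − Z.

Balanced strings of n pairs of brackets are counted by C_n; here n = 12. So X = C_12 = 208012.
With 10 pairs the number of balanced bracket strings is the Catalan number C_10. So Y = C_10 = 16796.
Non-crossing partitions of an n-element set are counted by C_n; here n = 7. So Z = C_7 = 429.
X + Y − Z = 208012 + 16796 − 429 = 224379.

224379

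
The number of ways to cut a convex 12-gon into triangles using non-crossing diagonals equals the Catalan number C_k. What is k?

10

The number of triangulations of a 12-gon is the Catalan number C_10 (index = sides − 2).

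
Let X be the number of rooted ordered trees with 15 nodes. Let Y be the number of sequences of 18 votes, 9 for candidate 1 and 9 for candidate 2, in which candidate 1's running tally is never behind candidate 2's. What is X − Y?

2669578

Rooted ordered (plane) trees on m nodes have m−1 edges and are counted by C_{m−1}; m = 15 gives C_14. So X = C_14 = 2674440.
Reading a vote for the leader as '(' and for the other as ')' turns such a sequence into a balanced string of 9 pairs, so the count is C_9. So Y = C_9 = 4862.
X − Y = 2674440 − 4862 = 2669578.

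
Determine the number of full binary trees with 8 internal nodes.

Full binary trees with n internal nodes are counted by C_n; here n = 8.
C_8 = C_7 · 2(2·7+1)/(7+2) = 429 · 30/9 = 1430.

1430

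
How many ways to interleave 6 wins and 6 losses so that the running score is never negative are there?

132

Reading a vote for the leader as '(' and for the other as ')' turns such a sequence into a balanced string of 6 pairs, so the count is C_6.
C_6 = C_5 · 2(2·5+1)/(5+2) = 42 · 22/7 = 132.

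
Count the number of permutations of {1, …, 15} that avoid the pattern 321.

9694845

For any fixed pattern of length 3, the pattern-avoiding permutations of [15] number C_15.
C_15 = C(30,15)/16 = 155117520/16 = 9694845.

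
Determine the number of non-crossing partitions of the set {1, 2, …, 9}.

Non-crossing partitions of an n-element set are counted by C_n; here n = 9.
C_9 = C(18,9)/10 = 48620/10 = 4862.

4862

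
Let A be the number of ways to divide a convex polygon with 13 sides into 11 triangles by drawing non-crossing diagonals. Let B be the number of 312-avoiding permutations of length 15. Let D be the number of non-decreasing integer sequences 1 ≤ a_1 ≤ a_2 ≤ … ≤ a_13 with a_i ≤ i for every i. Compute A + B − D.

9010731

The number of triangulations of a 13-gon is the Catalan number C_11 (index = sides − 2). So A = C_11 = 58786.
Permutations of [n] avoiding any single length-3 pattern are counted by C_n; here n = 15. So B = C_15 = 9694845.
Such sub-staircase sequences of length n are counted by C_n; here n = 13. So D = C_13 = 742900.
A + B − D = 58786 + 9694845 − 742900 = 9010731.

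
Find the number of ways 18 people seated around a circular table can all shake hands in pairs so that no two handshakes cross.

Non-crossing handshake pairings of 2n people are counted by C_n; 18 people gives n = 9.
C_9 = C_8 · 2(2·8+1)/(8+2) = 1430 · 34/10 = 4862.

4862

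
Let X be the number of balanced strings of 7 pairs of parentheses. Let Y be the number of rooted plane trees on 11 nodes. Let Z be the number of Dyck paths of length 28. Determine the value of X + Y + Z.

2691665

With 7 pairs the number of balanced bracket strings is the Catalan number C_7. So X = C_7 = 429.
A rooted plane tree on 11 nodes has 10 edges, and such trees are counted by C_10. So Y = C_10 = 16796.
Dyck paths of semilength n (length 2n) are counted by C_n; here n = 14. So Z = C_14 = 2674440.
X + Y + Z = 429 + 16796 + 2674440 = 2691665.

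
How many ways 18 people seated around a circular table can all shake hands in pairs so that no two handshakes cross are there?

4862

Non-crossing handshake pairings of 2n people are counted by C_n; 18 people gives n = 9.
C_9 = C(18,9)/10 = 48620/10 = 4862.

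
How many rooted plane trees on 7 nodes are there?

132

A rooted plane tree on 7 nodes has 6 edges, and such trees are counted by C_6.
C_6 = 132.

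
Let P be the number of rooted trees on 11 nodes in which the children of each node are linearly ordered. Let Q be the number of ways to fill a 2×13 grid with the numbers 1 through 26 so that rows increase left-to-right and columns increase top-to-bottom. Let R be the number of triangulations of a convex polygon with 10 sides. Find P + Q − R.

758266

A rooted plane tree on 11 nodes has 10 edges, and such trees are counted by C_10. So P = C_10 = 16796.
Standard Young tableaux of shape 2×n are counted by C_n; here n = 13. So Q = C_13 = 742900.
Triangulations of a convex m-gon are counted by C_{m−2}; with m = 10 this is C_8. So R = C_8 = 1430.
P + Q − R = 16796 + 742900 − 1430 = 758266.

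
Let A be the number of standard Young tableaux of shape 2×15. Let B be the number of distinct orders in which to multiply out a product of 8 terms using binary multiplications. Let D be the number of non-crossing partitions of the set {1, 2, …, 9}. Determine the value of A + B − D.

By the hook-length formula (or a Dyck-path bijection), SYT of shape 2×15 number C_15. So A = C_15 = 9694845.
Ways to associate a product of 8 factors correspond to binary trees on 8 leaves, so the count is C_7. So B = C_7 = 429.
Non-crossing partitions of an n-element set are counted by C_n; here n = 9. So D = C_9 = 4862.
A + B − D = 9694845 + 429 − 4862 = 9690412.

9690412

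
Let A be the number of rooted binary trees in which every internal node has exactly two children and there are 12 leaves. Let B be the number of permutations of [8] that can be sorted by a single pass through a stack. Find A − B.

A full binary tree with L leaves has L−1 internal nodes and is counted by C_{L−1}; L = 12 gives C_11. So A = C_11 = 58786.
Stack-sortable permutations are exactly the 231-avoiding ones, counted by C_n; here n = 8. So B = C_8 = 1430.
A − B = 58786 − 1430 = 57356.

57356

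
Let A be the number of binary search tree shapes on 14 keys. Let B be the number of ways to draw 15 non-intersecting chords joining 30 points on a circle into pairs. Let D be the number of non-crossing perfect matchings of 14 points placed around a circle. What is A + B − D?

Binary trees (left/right distinguished) on n nodes are counted by C_n; here n = 14. So A = C_14 = 2674440.
Pairing 30 circle points by 15 non-crossing chords gives C_15 matchings. So B = C_15 = 9694845.
Non-crossing perfect matchings of 2n points on a circle are counted by C_n; with 14 points, n = 7. So D = C_7 = 429.
A + B − D = 2674440 + 9694845 − 429 = 12368856.

12368856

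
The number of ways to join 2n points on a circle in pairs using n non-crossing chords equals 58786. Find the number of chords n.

Non-crossing pairings of 2n points on a circle are counted by C_n. Since C_11 = 58786, the index is 11.

11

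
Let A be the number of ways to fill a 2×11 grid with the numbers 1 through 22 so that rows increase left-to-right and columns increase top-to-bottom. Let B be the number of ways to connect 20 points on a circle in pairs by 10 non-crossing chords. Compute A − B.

Standard Young tableaux of shape 2×n are counted by C_n; here n = 11. So A = C_11 = 58786.
Non-crossing perfect matchings of 2n points on a circle are counted by C_n; with 20 points, n = 10. So B = C_10 = 16796.
A − B = 58786 − 16796 = 41990.

41990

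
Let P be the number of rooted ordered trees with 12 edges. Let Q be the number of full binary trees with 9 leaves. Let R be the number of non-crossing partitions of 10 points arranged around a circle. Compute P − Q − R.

189786

Rooted ordered trees with n edges are counted by C_n; here n = 12. So P = C_12 = 208012.
A full binary tree with L leaves has L−1 internal nodes and is counted by C_{L−1}; L = 9 gives C_8. So Q = C_8 = 1430.
The non-crossing partitions of [10] form a lattice of size C_10. So R = C_10 = 16796.
P − Q − R = 208012 − 1430 − 16796 = 189786.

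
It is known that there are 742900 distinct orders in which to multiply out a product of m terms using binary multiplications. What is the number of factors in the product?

14

Parenthesizations of m factors are counted by C_{m−1}, and C_13 = 742900.
So the index is 13, and the number of factors is 13 + 1 = 14.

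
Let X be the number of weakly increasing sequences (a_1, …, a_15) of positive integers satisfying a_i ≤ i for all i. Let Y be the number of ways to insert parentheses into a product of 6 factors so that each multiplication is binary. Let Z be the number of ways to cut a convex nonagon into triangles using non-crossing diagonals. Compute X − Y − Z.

9694374

Weakly increasing sequences with a_i ≤ i biject with Dyck paths of semilength 15, so there are C_15. So X = C_15 = 9694845.
Ways to associate a product of 6 factors correspond to binary trees on 6 leaves, so the count is C_5. So Y = C_5 = 42.
Triangulations of a convex m-gon are counted by C_{m−2}; with m = 9 this is C_7. So Z = C_7 = 429.
X − Y − Z = 9694845 − 42 − 429 = 9694374.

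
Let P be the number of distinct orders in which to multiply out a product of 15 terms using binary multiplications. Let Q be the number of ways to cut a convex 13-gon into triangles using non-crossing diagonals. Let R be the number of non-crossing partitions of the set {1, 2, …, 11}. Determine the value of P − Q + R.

Bracketing 15 factors into binary products is counted by C_{15−1} = C_14. So P = C_14 = 2674440.
Triangulations of a convex m-gon are counted by C_{m−2}; with m = 13 this is C_11. So Q = C_11 = 58786.
The non-crossing partitions of [11] form a lattice of size C_11. So R = C_11 = 58786.
P − Q + R = 2674440 − 58786 + 58786 = 2674440.

2674440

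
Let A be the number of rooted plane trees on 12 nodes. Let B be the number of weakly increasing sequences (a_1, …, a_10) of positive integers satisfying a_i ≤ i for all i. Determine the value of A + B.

Rooted ordered (plane) trees on m nodes have m−1 edges and are counted by C_{m−1}; m = 12 gives C_11. So A = C_11 = 58786.
Weakly increasing sequences with a_i ≤ i biject with Dyck paths of semilength 10, so there are C_10. So B = C_10 = 16796.
A + B = 58786 + 16796 = 75582.

75582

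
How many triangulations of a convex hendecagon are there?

4862

A convex 11-gon is triangulated into 9 triangles, and the number of such triangulations is the Catalan number C_{11−2} = C_9.
C_9 = C(18,9)/10 = 48620/10 = 4862.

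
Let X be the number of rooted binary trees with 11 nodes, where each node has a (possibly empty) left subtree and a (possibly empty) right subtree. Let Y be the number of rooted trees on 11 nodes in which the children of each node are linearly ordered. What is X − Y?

There are C_n binary search tree shapes on n keys; with n = 11 that is C_11. So X = C_11 = 58786.
Rooted ordered (plane) trees on m nodes have m−1 edges and are counted by C_{m−1}; m = 11 gives C_10. So Y = C_10 = 16796.
X − Y = 58786 − 16796 = 41990.

41990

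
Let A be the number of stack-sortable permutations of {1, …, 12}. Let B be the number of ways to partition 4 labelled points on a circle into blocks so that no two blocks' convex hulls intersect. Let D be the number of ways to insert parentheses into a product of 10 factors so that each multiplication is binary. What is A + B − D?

203164

Stack-sortable permutations are exactly the 231-avoiding ones, counted by C_n; here n = 12. So A = C_12 = 208012.
The non-crossing partitions of [4] form a lattice of size C_4. So B = C_4 = 14.
Parenthesizations of m factors correspond to full binary trees with m leaves, counted by C_{m−1}; m = 10 gives C_9. So D = C_9 = 4862.
A + B − D = 208012 + 14 − 4862 = 203164.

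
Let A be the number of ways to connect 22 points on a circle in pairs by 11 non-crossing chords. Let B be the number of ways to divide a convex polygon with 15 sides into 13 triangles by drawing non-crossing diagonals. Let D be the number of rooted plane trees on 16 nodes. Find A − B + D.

Non-crossing perfect matchings of 2n points on a circle are counted by C_n; with 22 points, n = 11. So A = C_11 = 58786.
Triangulations of a convex m-gon are counted by C_{m−2}; with m = 15 this is C_13. So B = C_13 = 742900.
A rooted plane tree on 16 nodes has 15 edges, and such trees are counted by C_15. So D = C_15 = 9694845.
A − B + D = 58786 − 742900 + 9694845 = 9010731.

9010731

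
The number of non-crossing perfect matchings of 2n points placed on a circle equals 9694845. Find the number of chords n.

Non-crossing pairings of 2n points on a circle are counted by C_n, and C_15 = 9694845.

15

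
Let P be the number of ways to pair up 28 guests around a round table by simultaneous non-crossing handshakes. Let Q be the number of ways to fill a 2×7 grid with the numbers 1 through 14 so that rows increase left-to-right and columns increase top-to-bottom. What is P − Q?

With 28 = 2·14 people, non-crossing handshake pairings are non-crossing perfect matchings on a circle, counted by C_14. So P = C_14 = 2674440.
By the hook-length formula (or a Dyck-path bijection), SYT of shape 2×7 number C_7. So Q = C_7 = 429.
P − Q = 2674440 − 429 = 2674011.

2674011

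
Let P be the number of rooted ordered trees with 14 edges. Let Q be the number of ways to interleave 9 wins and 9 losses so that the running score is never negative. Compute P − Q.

A rooted plane tree with 14 edges has 15 nodes, and the count is C_14. So P = C_14 = 2674440.
Reading a vote for the leader as '(' and for the other as ')' turns such a sequence into a balanced string of 9 pairs, so the count is C_9. So Q = C_9 = 4862.
P − Q = 2674440 − 4862 = 2669578.

2669578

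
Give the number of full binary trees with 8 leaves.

429

Full binary trees with 8 leaves have 8−1 = 7 internal nodes, so there are C_7 of them.
C_7 = C(14,7)/8 = 3432/8 = 429.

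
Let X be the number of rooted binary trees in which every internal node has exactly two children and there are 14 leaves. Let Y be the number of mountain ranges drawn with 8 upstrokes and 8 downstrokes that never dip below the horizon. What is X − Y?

A full binary tree with L leaves has L−1 internal nodes and is counted by C_{L−1}; L = 14 gives C_13. So X = C_13 = 742900.
Dyck paths of semilength n (length 2n) are counted by C_n; here n = 8. So Y = C_8 = 1430.
X − Y = 742900 − 1430 = 741470.

741470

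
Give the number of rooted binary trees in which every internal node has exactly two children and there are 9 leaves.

1430

Full binary trees with 9 leaves have 9−1 = 8 internal nodes, so there are C_8 of them.
C_8 = C(16,8)/9 = 12870/9 = 1430.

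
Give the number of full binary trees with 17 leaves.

35357670

A full binary tree with L leaves has L−1 internal nodes and is counted by C_{L−1}; L = 17 gives C_16.
C_16 = 35357670.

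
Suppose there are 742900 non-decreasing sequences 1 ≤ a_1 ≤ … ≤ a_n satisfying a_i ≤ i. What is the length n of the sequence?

13

Such sub-staircase sequences of length n are counted by C_n. Since C_13 = 742900, the index is 13.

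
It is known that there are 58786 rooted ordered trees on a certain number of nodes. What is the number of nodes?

12

Rooted ordered trees on m nodes are counted by C_{m−1}. Since C_11 = 58786, the index is 11.
So the index is 11, and the number of nodes is 11 + 1 = 12.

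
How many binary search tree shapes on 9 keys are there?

4862

Binary trees (left/right distinguished) on n nodes are counted by C_n; here n = 9.
C_9 = 4862.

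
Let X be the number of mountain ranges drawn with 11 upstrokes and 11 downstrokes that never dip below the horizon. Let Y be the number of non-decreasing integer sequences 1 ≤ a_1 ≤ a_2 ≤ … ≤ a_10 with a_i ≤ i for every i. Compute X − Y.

Paths of 11 up- and 11 down-steps that never dip below the axis are Dyck paths; their count is C_11. So X = C_11 = 58786.
Weakly increasing sequences with a_i ≤ i biject with Dyck paths of semilength 10, so there are C_10. So Y = C_10 = 16796.
X − Y = 58786 − 16796 = 41990.

41990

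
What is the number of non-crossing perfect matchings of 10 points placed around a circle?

Non-crossing perfect matchings of 2n points on a circle are counted by C_n; with 10 points, n = 5.
C_5 = C(10,5)/6 = 252/6 = 42.

42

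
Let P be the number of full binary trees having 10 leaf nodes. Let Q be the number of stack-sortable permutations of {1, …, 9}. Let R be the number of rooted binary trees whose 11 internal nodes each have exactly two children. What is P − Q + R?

58786

Full binary trees with 10 leaves have 10−1 = 9 internal nodes, so there are C_9 of them. So P = C_9 = 4862.
Stack-sortable permutations are exactly the 231-avoiding ones, counted by C_n; here n = 9. So Q = C_9 = 4862.
Full binary trees with n internal nodes are counted by C_n; here n = 11. So R = C_11 = 58786.
P − Q + R = 4862 − 4862 + 58786 = 58786.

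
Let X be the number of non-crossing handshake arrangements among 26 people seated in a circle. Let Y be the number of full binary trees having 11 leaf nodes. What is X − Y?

Non-crossing handshake pairings of 2n people are counted by C_n; 26 people gives n = 13. So X = C_13 = 742900.
Full binary trees with 11 leaves have 11−1 = 10 internal nodes, so there are C_10 of them. So Y = C_10 = 16796.
X − Y = 742900 − 16796 = 726104.

726104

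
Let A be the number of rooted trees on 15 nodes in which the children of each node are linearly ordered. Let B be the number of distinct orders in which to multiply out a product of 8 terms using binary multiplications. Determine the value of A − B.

2674011

A rooted plane tree on 15 nodes has 14 edges, and such trees are counted by C_14. So A = C_14 = 2674440.
Parenthesizations of m factors correspond to full binary trees with m leaves, counted by C_{m−1}; m = 8 gives C_7. So B = C_7 = 429.
A − B = 2674440 − 429 = 2674011.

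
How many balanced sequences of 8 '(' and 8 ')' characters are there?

Balanced strings of n pairs of brackets are counted by C_n; here n = 8.
C_8 = C_7 · 2(2·7+1)/(7+2) = 429 · 30/9 = 1430.

1430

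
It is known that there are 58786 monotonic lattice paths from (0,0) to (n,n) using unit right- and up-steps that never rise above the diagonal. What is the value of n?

Such diagonal-avoiding paths in an n×n grid are counted by C_n. Since C_11 = 58786, the index is 11.

11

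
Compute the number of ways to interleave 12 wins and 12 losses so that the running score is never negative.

208012

Reading a vote for the leader as '(' and for the other as ')' turns such a sequence into a balanced string of 12 pairs, so the count is C_12.
C_12 = C(24,12)/13 = 2704156/13 = 208012.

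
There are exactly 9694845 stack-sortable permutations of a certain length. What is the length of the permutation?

15

Stack-sortable permutations of [n] are counted by C_n. The Catalan number equal to 9694845 is C_15.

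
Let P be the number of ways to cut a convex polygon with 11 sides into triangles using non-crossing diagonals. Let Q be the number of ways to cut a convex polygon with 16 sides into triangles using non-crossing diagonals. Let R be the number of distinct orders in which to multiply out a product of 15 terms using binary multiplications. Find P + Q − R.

4862

A convex 11-gon is triangulated into 9 triangles, and the number of such triangulations is the Catalan number C_{11−2} = C_9. So P = C_9 = 4862.
A convex 16-gon is triangulated into 14 triangles, and the number of such triangulations is the Catalan number C_{16−2} = C_14. So Q = C_14 = 2674440.
Bracketing 15 factors into binary products is counted by C_{15−1} = C_14. So R = C_14 = 2674440.
P + Q − R = 4862 + 2674440 − 2674440 = 4862.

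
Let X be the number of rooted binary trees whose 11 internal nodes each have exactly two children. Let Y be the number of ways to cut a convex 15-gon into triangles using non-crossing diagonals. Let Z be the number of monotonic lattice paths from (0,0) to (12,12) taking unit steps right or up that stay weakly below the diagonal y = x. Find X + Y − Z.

593674

Full binary trees with n internal nodes are counted by C_n; here n = 11. So X = C_11 = 58786.
A convex 15-gon is triangulated into 13 triangles, and the number of such triangulations is the Catalan number C_{15−2} = C_13. So Y = C_13 = 742900.
Monotone paths in an n×n grid that stay weakly below the diagonal are counted by C_n; here n = 12. So Z = C_12 = 208012.
X + Y − Z = 58786 + 742900 − 208012 = 593674.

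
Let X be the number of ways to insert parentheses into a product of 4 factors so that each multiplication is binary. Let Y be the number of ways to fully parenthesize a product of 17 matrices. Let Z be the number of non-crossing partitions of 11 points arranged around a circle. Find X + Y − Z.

35298889

Parenthesizations of m factors correspond to full binary trees with m leaves, counted by C_{m−1}; m = 4 gives C_3. So X = C_3 = 5.
Parenthesizations of m factors correspond to full binary trees with m leaves, counted by C_{m−1}; m = 17 gives C_16. So Y = C_16 = 35357670.
The non-crossing partitions of [11] form a lattice of size C_11. So Z = C_11 = 58786.
X + Y − Z = 5 + 35357670 − 58786 = 35298889.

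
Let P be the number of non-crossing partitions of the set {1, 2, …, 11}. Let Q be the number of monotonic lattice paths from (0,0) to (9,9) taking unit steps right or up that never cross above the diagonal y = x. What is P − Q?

53924

The non-crossing partitions of [11] form a lattice of size C_11. So P = C_11 = 58786.
Monotone paths in an n×n grid that stay weakly below the diagonal are counted by C_n; here n = 9. So Q = C_9 = 4862.
P − Q = 58786 − 4862 = 53924.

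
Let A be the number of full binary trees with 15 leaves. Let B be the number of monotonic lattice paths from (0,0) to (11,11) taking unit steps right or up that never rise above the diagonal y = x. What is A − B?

Full binary trees with 15 leaves have 15−1 = 14 internal nodes, so there are C_14 of them. So A = C_14 = 2674440.
Sub-diagonal monotone paths from (0,0) to (11,11) biject with Dyck paths of semilength 11, giving C_11. So B = C_11 = 58786.
A − B = 2674440 − 58786 = 2615654.

2615654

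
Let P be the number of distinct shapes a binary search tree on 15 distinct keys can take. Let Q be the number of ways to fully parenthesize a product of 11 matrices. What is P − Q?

9678049

Rooted binary trees with 15 nodes (each child slot possibly empty) number C_15. So P = C_15 = 9694845.
Bracketing 11 factors into binary products is counted by C_{11−1} = C_10. So Q = C_10 = 16796.
P − Q = 9694845 − 16796 = 9678049.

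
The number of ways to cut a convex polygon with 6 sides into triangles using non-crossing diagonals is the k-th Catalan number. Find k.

Triangulations of a convex m-gon are counted by C_{m−2}; with m = 6 this is C_4.

4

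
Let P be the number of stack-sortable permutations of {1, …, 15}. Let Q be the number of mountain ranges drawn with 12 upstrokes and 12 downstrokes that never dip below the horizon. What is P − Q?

By Knuth's characterisation, the stack-sortable permutations of length 15 are the 231-avoiders, numbering C_15. So P = C_15 = 9694845.
A Dyck path with 12 up-steps and 12 down-steps has semilength 12, so there are C_12 of them. So Q = C_12 = 208012.
P − Q = 9694845 − 208012 = 9486833.

9486833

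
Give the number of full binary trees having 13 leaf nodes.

A full binary tree with L leaves has L−1 internal nodes and is counted by C_{L−1}; L = 13 gives C_12.
C_12 = 208012.

208012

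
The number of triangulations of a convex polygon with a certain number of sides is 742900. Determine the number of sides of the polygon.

15

Triangulations of a convex m-gon are counted by C_{m−2}; 742900 = C_13.
So m − 2 = 13, giving m = 15 sides.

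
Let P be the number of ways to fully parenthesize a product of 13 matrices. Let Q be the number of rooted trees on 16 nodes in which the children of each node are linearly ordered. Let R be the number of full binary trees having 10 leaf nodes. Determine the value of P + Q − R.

Parenthesizations of m factors correspond to full binary trees with m leaves, counted by C_{m−1}; m = 13 gives C_12. So P = C_12 = 208012.
Rooted ordered (plane) trees on m nodes have m−1 edges and are counted by C_{m−1}; m = 16 gives C_15. So Q = C_15 = 9694845.
Full binary trees with 10 leaves have 10−1 = 9 internal nodes, so there are C_9 of them. So R = C_9 = 4862.
P + Q − R = 208012 + 9694845 − 4862 = 9897995.

9897995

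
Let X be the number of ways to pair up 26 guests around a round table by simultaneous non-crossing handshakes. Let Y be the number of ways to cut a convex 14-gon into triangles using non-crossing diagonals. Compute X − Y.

Non-crossing handshake pairings of 2n people are counted by C_n; 26 people gives n = 13. So X = C_13 = 742900.
The number of triangulations of a 14-gon is the Catalan number C_12 (index = sides − 2). So Y = C_12 = 208012.
X − Y = 742900 − 208012 = 534888.

534888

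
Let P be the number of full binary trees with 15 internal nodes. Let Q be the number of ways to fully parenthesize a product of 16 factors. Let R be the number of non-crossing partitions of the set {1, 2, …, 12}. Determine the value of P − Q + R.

208012

Full binary trees with n internal nodes are counted by C_n; here n = 15. So P = C_15 = 9694845.
Ways to associate a product of 16 factors correspond to binary trees on 16 leaves, so the count is C_15. So Q = C_15 = 9694845.
The non-crossing partitions of [12] form a lattice of size C_12. So R = C_12 = 208012.
P − Q + R = 9694845 − 9694845 + 208012 = 208012.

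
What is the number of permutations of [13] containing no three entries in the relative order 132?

742900

Permutations of [n] avoiding any single length-3 pattern are counted by C_n; here n = 13.
C_13 = C_12 · 2(2·12+1)/(12+2) = 208012 · 50/14 = 742900.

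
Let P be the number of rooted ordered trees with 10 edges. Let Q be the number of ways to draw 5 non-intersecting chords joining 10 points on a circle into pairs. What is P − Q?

16754

Rooted ordered trees with n edges are counted by C_n; here n = 10. So P = C_10 = 16796.
Pairing 10 circle points by 5 non-crossing chords gives C_5 matchings. So Q = C_5 = 42.
P − Q = 16796 − 42 = 16754.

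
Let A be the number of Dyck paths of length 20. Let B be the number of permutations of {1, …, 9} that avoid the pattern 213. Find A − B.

Dyck paths of semilength n (length 2n) are counted by C_n; here n = 10. So A = C_10 = 16796.
For any fixed pattern of length 3, the pattern-avoiding permutations of [9] number C_9. So B = C_9 = 4862.
A − B = 16796 − 4862 = 11934.

11934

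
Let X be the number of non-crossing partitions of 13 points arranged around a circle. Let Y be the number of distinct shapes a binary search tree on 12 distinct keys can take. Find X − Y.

The non-crossing partitions of [13] form a lattice of size C_13. So X = C_13 = 742900.
There are C_n binary search tree shapes on n keys; with n = 12 that is C_12. So Y = C_12 = 208012.
X − Y = 742900 − 208012 = 534888.

534888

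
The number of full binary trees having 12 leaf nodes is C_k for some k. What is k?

11

Full binary trees with 12 leaves have 12−1 = 11 internal nodes, so there are C_11 of them.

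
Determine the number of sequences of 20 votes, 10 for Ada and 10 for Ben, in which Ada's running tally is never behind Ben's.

Reading a vote for the leader as '(' and for the other as ')' turns such a sequence into a balanced string of 10 pairs, so the count is C_10.
C_10 = C_9 · 2(2·9+1)/(9+2) = 4862 · 38/11 = 16796.

16796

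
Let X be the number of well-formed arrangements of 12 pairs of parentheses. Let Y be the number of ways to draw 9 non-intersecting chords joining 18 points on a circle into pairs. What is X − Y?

203150

With 12 pairs the number of balanced bracket strings is the Catalan number C_12. So X = C_12 = 208012.
Pairing 18 circle points by 9 non-crossing chords gives C_9 matchings. So Y = C_9 = 4862.
X − Y = 208012 − 4862 = 203150.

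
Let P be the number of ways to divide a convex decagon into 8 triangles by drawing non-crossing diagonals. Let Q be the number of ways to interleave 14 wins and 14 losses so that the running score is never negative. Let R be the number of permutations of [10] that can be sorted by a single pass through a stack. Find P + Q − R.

A convex 10-gon is triangulated into 8 triangles, and the number of such triangulations is the Catalan number C_{10−2} = C_8. So P = C_8 = 1430.
Ballot sequences with n votes each where one side never trails are Dyck words, counted by C_n; here n = 14. So Q = C_14 = 2674440.
By Knuth's characterisation, the stack-sortable permutations of length 10 are the 231-avoiders, numbering C_10. So R = C_10 = 16796.
P + Q − R = 1430 + 2674440 − 16796 = 2659074.

2659074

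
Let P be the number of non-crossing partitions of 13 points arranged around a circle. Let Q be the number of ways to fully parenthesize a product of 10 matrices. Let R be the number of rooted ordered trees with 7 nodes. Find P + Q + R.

747894

Non-crossing partitions of an n-element set are counted by C_n; here n = 13. So P = C_13 = 742900.
Parenthesizations of m factors correspond to full binary trees with m leaves, counted by C_{m−1}; m = 10 gives C_9. So Q = C_9 = 4862.
Rooted ordered (plane) trees on m nodes have m−1 edges and are counted by C_{m−1}; m = 7 gives C_6. So R = C_6 = 132.
P + Q + R = 742900 + 4862 + 132 = 747894.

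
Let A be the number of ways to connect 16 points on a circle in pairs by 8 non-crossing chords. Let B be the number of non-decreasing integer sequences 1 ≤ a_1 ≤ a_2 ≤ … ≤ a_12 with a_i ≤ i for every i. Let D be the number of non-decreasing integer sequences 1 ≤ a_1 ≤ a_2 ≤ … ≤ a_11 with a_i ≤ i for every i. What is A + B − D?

150656

Non-crossing perfect matchings of 2n points on a circle are counted by C_n; with 16 points, n = 8. So A = C_8 = 1430.
Such sub-staircase sequences of length n are counted by C_n; here n = 12. So B = C_12 = 208012.
Such sub-staircase sequences of length n are counted by C_n; here n = 11. So D = C_11 = 58786.
A + B − D = 1430 + 208012 − 58786 = 150656.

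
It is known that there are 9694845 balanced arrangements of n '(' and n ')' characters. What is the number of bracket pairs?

15

Balanced strings of n bracket-pairs are counted by C_n. The Catalan number equal to 9694845 is C_15.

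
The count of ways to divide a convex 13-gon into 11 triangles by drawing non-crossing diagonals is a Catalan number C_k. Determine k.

The number of triangulations of a 13-gon is the Catalan number C_11 (index = sides − 2).

11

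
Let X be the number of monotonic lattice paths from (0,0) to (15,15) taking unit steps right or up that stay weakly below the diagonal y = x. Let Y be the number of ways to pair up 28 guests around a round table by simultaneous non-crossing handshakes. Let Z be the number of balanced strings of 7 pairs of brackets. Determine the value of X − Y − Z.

7019976

Monotone paths in an n×n grid that stay weakly below the diagonal are counted by C_n; here n = 15. So X = C_15 = 9694845.
Non-crossing handshake pairings of 2n people are counted by C_n; 28 people gives n = 14. So Y = C_14 = 2674440.
With 7 pairs the number of balanced bracket strings is the Catalan number C_7. So Z = C_7 = 429.
X − Y − Z = 9694845 − 2674440 − 429 = 7019976.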